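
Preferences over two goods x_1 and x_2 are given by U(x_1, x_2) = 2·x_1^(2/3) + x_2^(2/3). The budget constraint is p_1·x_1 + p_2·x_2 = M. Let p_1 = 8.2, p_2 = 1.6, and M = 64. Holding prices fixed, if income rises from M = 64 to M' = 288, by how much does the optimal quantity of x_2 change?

Numerically x_2/x_1 = 16.826416, so x_1* = 64/(8.2 + 1.6·16.826416) = 1.8222 and x_2* = 16.826416·1.8222 = 30.6612.
At M' = 288: x_2* = 137.9754. Change: 137.9754 − 30.6612 = 107.3142.

Δx_2* = 107.3142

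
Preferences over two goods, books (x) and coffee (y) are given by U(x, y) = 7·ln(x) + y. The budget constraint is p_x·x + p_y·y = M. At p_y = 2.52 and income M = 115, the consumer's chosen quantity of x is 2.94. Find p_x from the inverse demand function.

p_x = 6

Set MRS = p_x/p_y: (7/x)/1 = p_x/p_y.
So x*(p_x,p_y) = 7·p_y/p_x, independent of income; and y* = (M − 7·p_y)/p_y.
Set x* = 2.94 in the demand function and solve for p_x: p_x = 6.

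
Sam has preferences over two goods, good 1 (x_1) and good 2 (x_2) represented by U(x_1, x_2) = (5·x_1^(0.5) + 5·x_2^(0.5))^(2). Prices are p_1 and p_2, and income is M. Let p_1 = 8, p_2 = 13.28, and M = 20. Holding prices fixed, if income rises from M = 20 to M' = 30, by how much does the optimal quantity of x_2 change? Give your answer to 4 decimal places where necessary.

MU_x_1 ∝ 5·x_1^(-0.5), MU_x_2 ∝ 5·x_2^(-0.5), so MRS = (x_2/x_1)^(0.5) = p_1/p_2.
Solve for the ratio: x_2/x_1 = [p_1/p_2]^(2).
With the ratio pinned down, the budget gives x_1* = M/(p_1 + p_2·(x_2/x_1)) and x_2* = (x_2/x_1)·x_1*.
Numerically x_2/x_1 = 0.362897, so x_1* = 20/(8 + 13.28·0.362897) = 1.5602 and x_2* = 0.362897·1.5602 = 0.5662.
At M' = 30: x_2* = 0.8493. Change: 0.8493 − 0.5662 = 0.2831.

Δx_2* = 0.2831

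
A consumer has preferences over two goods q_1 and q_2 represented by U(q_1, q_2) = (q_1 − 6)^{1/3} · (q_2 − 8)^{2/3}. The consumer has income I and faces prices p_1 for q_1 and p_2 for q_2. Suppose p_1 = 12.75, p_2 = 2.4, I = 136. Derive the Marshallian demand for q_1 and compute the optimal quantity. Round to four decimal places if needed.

q_1* = 7.0536

Let q_1' = q_1−6, q_2' = q_2−8. MRS = (1/2)·q_2'/q_1' = p_1/p_2.
Substituting into the budget: q_1* = 6 + 1/3·(I − 6·p_1 − 8·p_2)/p_1, and q_2* = 8 + 2/3·(…)/p_2.
Discretionary income = 136 − 6·12.75 − 8·2.4 = 40.3; q_1* = 6 + 1/3·40.3/12.75 = 7.0536.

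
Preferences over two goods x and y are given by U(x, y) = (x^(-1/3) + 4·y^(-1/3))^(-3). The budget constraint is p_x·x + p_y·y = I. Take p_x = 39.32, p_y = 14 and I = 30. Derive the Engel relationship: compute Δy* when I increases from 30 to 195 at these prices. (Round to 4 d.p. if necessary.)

Δy* = 8.0852

Numerically y/x = 6.136336, so x* = 30/(39.32 + 14·6.136336) = 0.2396 and y* = 6.136336·0.2396 = 1.47.
At I' = 195: y* = 9.5552. Change: 9.5552 − 1.47 = 8.0852.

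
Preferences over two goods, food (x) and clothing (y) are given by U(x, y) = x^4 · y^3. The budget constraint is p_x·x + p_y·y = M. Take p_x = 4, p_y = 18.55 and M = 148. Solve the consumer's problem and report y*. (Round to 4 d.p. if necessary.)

y* = 3.4193

The MRS is (4/3)·y/x. Set MRS = p_x/p_y.
Rearranging, p_y·y = (3/4)·p_x·x. Substituting into the budget gives p_x·x·(1 + (3/4)) = M.
Demand: x*(p_x,p_y,M) = 4/7·M/p_x and y* = 3/7·M/p_y.
At p_x=4, p_y=18.55, M=148: y* = 3/7·148/18.55 = 3.4193.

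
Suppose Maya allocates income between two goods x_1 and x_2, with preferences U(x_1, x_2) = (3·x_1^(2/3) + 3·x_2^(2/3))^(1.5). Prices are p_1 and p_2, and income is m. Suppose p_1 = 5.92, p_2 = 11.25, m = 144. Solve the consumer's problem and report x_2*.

Numerically x_2/x_1 = 0.145716, so x_1* = 144/(5.92 + 11.25·0.145716) = 19.0494 and x_2* = 0.145716·19.0494 = 2.7758.

x_2* = 2.7758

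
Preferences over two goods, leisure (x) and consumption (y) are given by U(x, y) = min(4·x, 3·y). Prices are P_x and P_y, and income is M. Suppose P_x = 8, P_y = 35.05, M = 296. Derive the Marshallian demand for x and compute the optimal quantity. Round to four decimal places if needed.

Leontief preferences: the optimum is at the kink where x/3 = y/4, i.e. y = (4/3)·x.
Budget: P_x·x + P_y·(4/3)·x = M, so (3·P_x + 4·P_y)·x = 3·M.
Demand: x*(P_x,P_y,M) = 3·M/(3·P_x + 4·P_y), y* = 4·M/(3·P_x + 4·P_y).
Here 3·8 + 4·35.05 = 164.2, giving x* = 5.408.

x* = 5.408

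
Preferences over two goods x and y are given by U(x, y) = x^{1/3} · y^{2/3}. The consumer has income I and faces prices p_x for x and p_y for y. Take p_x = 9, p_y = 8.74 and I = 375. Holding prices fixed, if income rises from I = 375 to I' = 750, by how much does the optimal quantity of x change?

Δx* = 13.8889

Tangency: MRS = (1/2)·y/x = p_x/p_y.
So 1/3·p_y·y = 2/3·p_x·x; combined with the budget, a share 1/3 of income goes to x.
Demand: x*(p_x,p_y,I) = 1/3·I/p_x and y* = 2/3·I/p_y.
At p_x=9, p_y=8.74, I=375: x* = 1/3·375/9 = 13.8889.
At I' = 750: x* = 27.7778. Change: 27.7778 − 13.8889 = 13.8889.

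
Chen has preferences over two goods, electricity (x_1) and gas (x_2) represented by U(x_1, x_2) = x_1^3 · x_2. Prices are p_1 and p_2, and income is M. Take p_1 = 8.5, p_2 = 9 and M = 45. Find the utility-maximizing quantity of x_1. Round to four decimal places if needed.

Tangency: MRS = 3·x_2/x_1 = p_1/p_2.
So 3·p_2·x_2 = p_1·x_1; combined with the budget, a share 0.75 of income goes to x_1.
Demand: x_1*(p_1,p_2,M) = 0.75·M/p_1 and x_2* = 0.25·M/p_2.
At p_1=8.5, p_2=9, M=45: x_1* = 0.75·45/8.5 = 3.9706.

x_1* = 3.9706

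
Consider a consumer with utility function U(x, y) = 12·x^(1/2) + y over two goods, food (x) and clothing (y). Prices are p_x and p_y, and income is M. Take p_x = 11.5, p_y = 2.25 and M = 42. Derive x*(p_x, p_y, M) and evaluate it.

x* = 1.3781

MU_x = 6/√x, MU_y = 1. Tangency: 6/√x = p_x/p_y.
Thus x* = (6·p_y/p_x)² — independent of M — with the rest of income spent on y.
Plugging in: x* = (6·2.25/11.5)² = 1.3781.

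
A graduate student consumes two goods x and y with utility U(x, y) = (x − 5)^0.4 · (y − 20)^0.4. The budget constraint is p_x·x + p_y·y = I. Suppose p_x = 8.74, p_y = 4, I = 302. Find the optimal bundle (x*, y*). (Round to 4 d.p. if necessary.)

x* = 15.2002, y* = 42.2875

Let x' = x−5, y' = y−20. MRS = y'/x' = p_x/p_y.
Substituting into the budget: x* = 5 + 0.5·(I − 5·p_x − 20·p_y)/p_x, and y* = 20 + 0.5·(…)/p_y.
Discretionary income = 302 − 5·8.74 − 20·4 = 178.3; x* = 5 + 0.5·178.3/8.74 = 15.2002; y* = 20 + 0.5·178.3/4 = 42.2875.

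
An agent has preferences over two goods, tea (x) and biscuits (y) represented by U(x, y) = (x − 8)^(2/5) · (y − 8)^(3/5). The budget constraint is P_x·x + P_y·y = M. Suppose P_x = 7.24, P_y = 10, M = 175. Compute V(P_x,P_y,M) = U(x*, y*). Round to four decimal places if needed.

Discretionary income = 175 − 8·7.24 − 8·10 = 37.08; x* = 8 + 0.4·37.08/7.24 = 10.0486; y* = 8 + 0.6·37.08/10 = 10.2248.
Utility at the optimum: U(10.0486, 10.2248) = 2.1526.

V = 2.1526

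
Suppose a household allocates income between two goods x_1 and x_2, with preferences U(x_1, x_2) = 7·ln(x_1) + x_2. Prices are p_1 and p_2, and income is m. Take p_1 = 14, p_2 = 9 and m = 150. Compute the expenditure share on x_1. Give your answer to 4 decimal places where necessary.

share on x_1 = 0.42

MU_x_1 = 7/x_1, MU_x_2 = 1. Tangency: 7/x_1 = p_1/p_2.
So x_1*(p_1,p_2) = 7·p_2/p_1, independent of income; and x_2* = (m − 7·p_2)/p_2.
At the given prices: x_1* = 7·9/14 = 4.5, and x_2* = 9.6667.
Expenditure on x_1: 14·4.5 = 63; share = 0.42.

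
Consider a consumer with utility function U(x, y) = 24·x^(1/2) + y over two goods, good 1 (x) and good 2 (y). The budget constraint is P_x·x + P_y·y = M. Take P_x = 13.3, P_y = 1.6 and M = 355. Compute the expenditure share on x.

share on x = 0.0781

Set MRS = P_x/P_y: 12·x^(−1/2) = P_x/P_y.
Solve: √x = 12·P_y/P_x, so x*(P_x,P_y) = (12·P_y/P_x)², and y* = (M − P_x·x*)/P_y.
Plugging in: x* = (12·1.6/13.3)² = 2.084, y* = 204.5517.
Expenditure on x: 13.3·2.084 = 27.7173; share = 0.0781.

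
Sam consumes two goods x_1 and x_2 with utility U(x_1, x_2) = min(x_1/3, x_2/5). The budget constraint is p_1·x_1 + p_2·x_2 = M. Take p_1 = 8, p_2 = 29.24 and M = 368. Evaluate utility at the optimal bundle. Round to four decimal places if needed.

V = 2.1622

With perfect complements, no substitution: consume in ratio x_1:x_2 = 3:5.
Budget: p_1·x_1 + p_2·(5/3)·x_1 = M, so (3·p_1 + 5·p_2)·x_1 = 3·M.
Demand: x_1*(p_1,p_2,M) = 3·M/(3·p_1 + 5·p_2), x_2* = 5·M/(3·p_1 + 5·p_2).
Here 3·8 + 5·29.24 = 170.2, giving x_1* = 6.4865 and x_2* = 10.8108.
Utility at the optimum: U(6.4865, 10.8108) = 2.1622.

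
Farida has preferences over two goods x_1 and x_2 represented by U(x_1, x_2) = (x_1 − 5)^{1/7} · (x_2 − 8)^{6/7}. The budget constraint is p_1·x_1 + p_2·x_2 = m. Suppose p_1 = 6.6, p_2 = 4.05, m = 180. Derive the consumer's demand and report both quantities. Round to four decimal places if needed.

x_1* = 7.4805, x_2* = 32.254

MRS = (1/6)·(x_2−8)/(x_1−5). Tangency with p_1/p_2 gives x_2−8 = 6·(p_1/p_2)·(x_1−5).
After buying the subsistence bundle (5, 8), a share 1/7 of the remaining income goes to x_1: x_1* = 5 + 1/7·(m − 5p_1 − 8p_2)/p_1.
Discretionary income = 180 − 5·6.6 − 8·4.05 = 114.6; x_1* = 5 + 1/7·114.6/6.6 = 7.4805; x_2* = 8 + 6/7·114.6/4.05 = 32.254.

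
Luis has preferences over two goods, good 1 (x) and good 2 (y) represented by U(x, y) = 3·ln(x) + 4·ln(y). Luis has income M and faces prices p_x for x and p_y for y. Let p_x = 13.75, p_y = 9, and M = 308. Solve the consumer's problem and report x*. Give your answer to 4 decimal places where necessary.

Tangency: MRS = (3/4)·y/x = p_x/p_y.
So 3·p_y·y = 4·p_x·x; combined with the budget, a share 3/7 of income goes to x.
Demand: x*(p_x,p_y,M) = 3/7·M/p_x and y* = 4/7·M/p_y.
At p_x=13.75, p_y=9, M=308: x* = 3/7·308/13.75 = 9.6.

x* = 9.6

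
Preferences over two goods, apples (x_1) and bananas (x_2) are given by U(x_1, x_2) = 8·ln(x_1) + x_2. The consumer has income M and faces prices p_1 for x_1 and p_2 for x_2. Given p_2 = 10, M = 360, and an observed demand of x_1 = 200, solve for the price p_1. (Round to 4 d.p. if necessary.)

Set MRS = p_1/p_2: (8/x_1)/1 = p_1/p_2.
So x_1*(p_1,p_2) = 8·p_2/p_1, independent of income; and x_2* = (M − 8·p_2)/p_2.
Set x_1* = 200 in the demand function and solve for p_1: p_1 = 0.4.

p_1 = 0.4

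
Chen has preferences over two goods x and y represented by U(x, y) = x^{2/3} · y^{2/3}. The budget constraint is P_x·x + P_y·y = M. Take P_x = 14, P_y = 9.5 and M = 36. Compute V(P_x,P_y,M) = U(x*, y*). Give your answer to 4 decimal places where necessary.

The MRS is y/x. Set MRS = P_x/P_y.
Rearranging, P_y·y = P_x·x. Substituting into the budget gives P_x·x·(1 + 1) = M.
Demand: x*(P_x,P_y,M) = 0.5·M/P_x and y* = 0.5·M/P_y.
At P_x=14, P_y=9.5, M=36: x* = 0.5·36/14 = 1.2857, y* = 1.8947.
Utility at the optimum: U(1.2857, 1.8947) = 1.8105.

V = 1.8105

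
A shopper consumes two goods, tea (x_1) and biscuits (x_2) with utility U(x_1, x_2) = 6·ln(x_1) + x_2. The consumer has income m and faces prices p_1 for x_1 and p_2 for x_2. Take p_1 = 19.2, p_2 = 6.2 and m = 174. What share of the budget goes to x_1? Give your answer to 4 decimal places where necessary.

MU_x_1 = 6/x_1, MU_x_2 = 1. Tangency: 6/x_1 = p_1/p_2.
So x_1*(p_1,p_2) = 6·p_2/p_1, independent of income; and x_2* = (m − 6·p_2)/p_2.
At the given prices: x_1* = 6·6.2/19.2 = 1.9375, and x_2* = 22.0645.
Expenditure on x_1: 19.2·1.9375 = 37.2; share = 0.2138.

share on x_1 = 0.2138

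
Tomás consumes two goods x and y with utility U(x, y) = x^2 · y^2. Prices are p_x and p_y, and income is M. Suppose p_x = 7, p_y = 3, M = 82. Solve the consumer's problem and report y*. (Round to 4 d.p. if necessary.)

At p_x=7, p_y=3, M=82: y* = 0.5·82/3 = 13.6667.

y* = 13.6667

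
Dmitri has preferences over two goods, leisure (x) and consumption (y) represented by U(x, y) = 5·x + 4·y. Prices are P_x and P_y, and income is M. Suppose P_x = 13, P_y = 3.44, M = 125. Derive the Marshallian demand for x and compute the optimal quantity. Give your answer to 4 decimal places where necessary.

Perfect substitutes: compare marginal utility per dollar. 5/P_x vs 4/P_y → 0.3846 vs 1.1628.
y gives more utility per dollar, so spend all income on y: y* = M/P_y, x* = 0.
Numerically: x* = 0, y* = 36.3372.

x* = 0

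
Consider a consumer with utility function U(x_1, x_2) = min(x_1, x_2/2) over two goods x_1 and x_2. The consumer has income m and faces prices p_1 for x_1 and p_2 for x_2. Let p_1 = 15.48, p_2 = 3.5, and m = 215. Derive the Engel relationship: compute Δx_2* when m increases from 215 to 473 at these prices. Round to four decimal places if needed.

With perfect complements, no substitution: consume in ratio x_1:x_2 = 1:2.
Budget: p_1·x_1 + p_2·2·x_1 = m, so (p_1 + 2·p_2)·x_1 = m.
Demand: x_1*(p_1,p_2,m) = m/(p_1 + 2·p_2), x_2* = 2·m/(p_1 + 2·p_2).
Here 15.48 + 2·3.5 = 22.48, giving x_2* = 19.1281.
At m' = 473: x_2* = 42.0819. Change: 42.0819 − 19.1281 = 22.9537.

Δx_2* = 22.9537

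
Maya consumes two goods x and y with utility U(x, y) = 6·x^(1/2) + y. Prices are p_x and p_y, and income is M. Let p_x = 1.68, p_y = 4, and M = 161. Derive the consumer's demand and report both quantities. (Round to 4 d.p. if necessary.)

x* = 51.0204, y* = 18.8214

MU_x = 3/√x, MU_y = 1. Tangency: 3/√x = p_x/p_y.
Solve: √x = 3·p_y/p_x, so x*(p_x,p_y) = (3·p_y/p_x)², and y* = (M − p_x·x*)/p_y.
Plugging in: x* = (3·4/1.68)² = 51.0204, y* = 18.8214.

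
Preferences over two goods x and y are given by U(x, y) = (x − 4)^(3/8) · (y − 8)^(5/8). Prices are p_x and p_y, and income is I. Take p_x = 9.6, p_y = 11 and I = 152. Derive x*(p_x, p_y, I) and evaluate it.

x* = 5

This is Cobb-Douglas in (x−4, y−8): tangency gives 0.375·p_y·(y−8) = 0.625·p_x·(x−4).
Substituting into the budget: x* = 4 + 0.375·(I − 4·p_x − 8·p_y)/p_x, and y* = 8 + 0.625·(…)/p_y.
Discretionary income = 152 − 4·9.6 − 8·11 = 25.6; x* = 4 + 0.375·25.6/9.6 = 5.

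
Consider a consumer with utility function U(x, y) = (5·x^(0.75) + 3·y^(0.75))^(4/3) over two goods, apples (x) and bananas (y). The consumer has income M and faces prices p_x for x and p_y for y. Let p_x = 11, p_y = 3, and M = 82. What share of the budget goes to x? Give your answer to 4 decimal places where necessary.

MRS = MU_x/MU_y = (5/3)·(y/x)^(0.25). Set equal to p_x/p_y.
Hence y/x = ((3/5)·p_x/p_y)^(1/(0.25)), i.e. raised to the 4 power.
Substitute y = (y/x)·x into the budget: x* = M/(p_x + p_y·(y/x)).
Numerically y/x = 23.4256, so x* = 82/(11 + 3·23.4256) = 1.0089 and y* = 23.4256·1.0089 = 23.634.
Expenditure on x: 11·1.0089 = 11.0979; share = 0.1353.

share on x = 0.1353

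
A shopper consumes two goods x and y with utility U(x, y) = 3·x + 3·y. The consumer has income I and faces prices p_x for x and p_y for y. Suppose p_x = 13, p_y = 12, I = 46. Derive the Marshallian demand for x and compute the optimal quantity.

Perfect substitutes: compare marginal utility per dollar. 3/p_x vs 3/p_y → 0.2308 vs 0.25.
y gives more utility per dollar, so spend all income on y: y* = I/p_y, x* = 0.
Numerically: x* = 0, y* = 3.8333.

x* = 0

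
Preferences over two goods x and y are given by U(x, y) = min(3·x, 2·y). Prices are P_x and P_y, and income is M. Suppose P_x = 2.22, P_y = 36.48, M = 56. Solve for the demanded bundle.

x* = 0.9835, y* = 1.4752

With perfect complements, no substitution: consume in ratio x:y = 2:3.
Budget: P_x·x + P_y·(3/2)·x = M, so (2·P_x + 3·P_y)·x = 2·M.
Demand: x*(P_x,P_y,M) = 2·M/(2·P_x + 3·P_y), y* = 3·M/(2·P_x + 3·P_y).
Here 2·2.22 + 3·36.48 = 113.88, giving x* = 0.9835 and y* = 1.4752.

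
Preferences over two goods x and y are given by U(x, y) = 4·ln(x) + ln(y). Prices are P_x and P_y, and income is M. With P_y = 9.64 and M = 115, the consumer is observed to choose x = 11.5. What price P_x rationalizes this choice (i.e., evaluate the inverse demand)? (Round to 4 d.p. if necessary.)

MU_x/MU_y = (4·y)/(x); tangency sets this equal to P_x/P_y.
Rearranging, P_y·y = (1/4)·P_x·x. Substituting into the budget gives P_x·x·(1 + (1/4)) = M.
Demand: x*(P_x,P_y,M) = 0.8·M/P_x and y* = 0.2·M/P_y.
Set x* = 11.5 in the demand function and solve for P_x: P_x = 8.

P_x = 8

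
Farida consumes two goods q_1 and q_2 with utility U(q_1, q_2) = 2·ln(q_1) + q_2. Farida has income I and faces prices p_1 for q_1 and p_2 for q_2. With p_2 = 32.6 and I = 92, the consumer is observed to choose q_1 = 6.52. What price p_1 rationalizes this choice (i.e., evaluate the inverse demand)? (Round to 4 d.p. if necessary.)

p_1 = 10

Set MRS = p_1/p_2: (2/q_1)/1 = p_1/p_2.
So q_1*(p_1,p_2) = 2·p_2/p_1, independent of income; and q_2* = (I − 2·p_2)/p_2.
Set q_1* = 6.52 in the demand function and solve for p_1: p_1 = 10.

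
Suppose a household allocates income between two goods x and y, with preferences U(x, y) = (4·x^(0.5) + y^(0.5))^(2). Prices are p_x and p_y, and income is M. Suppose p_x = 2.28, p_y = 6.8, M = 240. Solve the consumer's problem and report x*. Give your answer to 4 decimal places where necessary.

MRS = MU_x/MU_y = 4·(y/x)^(0.5). Set equal to p_x/p_y.
Solve for the ratio: y/x = [(1/4)·p_x/p_y]^(2).
With the ratio pinned down, the budget gives x* = M/(p_x + p_y·(y/x)) and y* = (y/x)·x*.
Numerically y/x = 0.007026, so x* = 240/(2.28 + 6.8·0.007026) = 103.1026.

x* = 103.1026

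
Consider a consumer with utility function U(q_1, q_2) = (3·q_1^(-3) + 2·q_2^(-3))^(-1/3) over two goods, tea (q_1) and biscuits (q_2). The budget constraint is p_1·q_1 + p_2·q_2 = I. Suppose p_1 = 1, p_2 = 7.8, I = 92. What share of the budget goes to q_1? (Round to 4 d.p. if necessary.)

From the CES first-order condition, (3/2)·(q_2/q_1)^(4) = p_1/p_2.
Solve for the ratio: q_2/q_1 = [(2/3)·p_1/p_2]^(0.25).
With the ratio pinned down, the budget gives q_1* = I/(p_1 + p_2·(q_2/q_1)) and q_2* = (q_2/q_1)·q_1*.
Numerically q_2/q_1 = 0.540696, so q_1* = 92/(1 + 7.8·0.540696) = 17.6332 and q_2* = 0.540696·17.6332 = 9.5342.
Expenditure on q_1: 1·17.6332 = 17.6332; share = 0.1917.

share on q_1 = 0.1917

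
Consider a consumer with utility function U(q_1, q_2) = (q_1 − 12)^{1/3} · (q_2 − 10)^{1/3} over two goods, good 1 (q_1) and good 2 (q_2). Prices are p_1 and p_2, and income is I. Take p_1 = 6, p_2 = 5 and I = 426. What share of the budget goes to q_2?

share on q_2 = 0.4742

Discretionary income = 426 − 12·6 − 10·5 = 304; q_1* = 12 + 0.5·304/6 = 37.3333; q_2* = 10 + 0.5·304/5 = 40.4.
Expenditure on q_2: 5·40.4 = 202; share = 0.4742.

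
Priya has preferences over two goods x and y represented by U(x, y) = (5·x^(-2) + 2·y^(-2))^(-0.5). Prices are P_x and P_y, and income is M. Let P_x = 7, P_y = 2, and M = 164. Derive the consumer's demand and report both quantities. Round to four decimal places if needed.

With the ratio pinned down, the budget gives x* = M/(P_x + P_y·(y/x)) and y* = (y/x)·x*.
Numerically y/x = 1.118689, so x* = 164/(7 + 2·1.118689) = 17.754 and y* = 1.118689·17.754 = 19.8612.

x* = 17.754, y* = 19.8612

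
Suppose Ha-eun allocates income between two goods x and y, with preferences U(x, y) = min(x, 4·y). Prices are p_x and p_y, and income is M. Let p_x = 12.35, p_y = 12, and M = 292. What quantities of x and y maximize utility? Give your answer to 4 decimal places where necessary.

With perfect complements, no substitution: consume in ratio x:y = 4:1.
Budget: p_x·x + p_y·(1/4)·x = M, so (4·p_x + p_y)·x = 4·M.
Demand: x*(p_x,p_y,M) = 4·M/(4·p_x + p_y), y* = M/(4·p_x + p_y).
Here 4·12.35 + 12 = 61.4, giving x* = 19.0228 and y* = 4.7557.

x* = 19.0228, y* = 4.7557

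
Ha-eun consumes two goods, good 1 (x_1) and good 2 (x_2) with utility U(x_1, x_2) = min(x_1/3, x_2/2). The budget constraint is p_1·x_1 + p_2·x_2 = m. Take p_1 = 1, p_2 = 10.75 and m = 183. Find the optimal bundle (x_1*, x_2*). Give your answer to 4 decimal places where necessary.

With perfect complements, no substitution: consume in ratio x_1:x_2 = 3:2.
Budget: p_1·x_1 + p_2·(2/3)·x_1 = m, so (3·p_1 + 2·p_2)·x_1 = 3·m.
Demand: x_1*(p_1,p_2,m) = 3·m/(3·p_1 + 2·p_2), x_2* = 2·m/(3·p_1 + 2·p_2).
Here 3·1 + 2·10.75 = 24.5, giving x_1* = 22.4082 and x_2* = 14.9388.

x_1* = 22.4082, x_2* = 14.9388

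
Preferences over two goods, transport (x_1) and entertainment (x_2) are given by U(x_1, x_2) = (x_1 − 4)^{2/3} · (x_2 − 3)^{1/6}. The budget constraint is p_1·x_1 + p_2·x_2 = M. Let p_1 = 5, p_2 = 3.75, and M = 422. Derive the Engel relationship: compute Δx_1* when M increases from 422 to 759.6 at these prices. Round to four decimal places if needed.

Let x_1' = x_1−4, x_2' = x_2−3. MRS = 4·x_2'/x_1' = p_1/p_2.
After buying the subsistence bundle (4, 3), a share 0.8 of the remaining income goes to x_1: x_1* = 4 + 0.8·(M − 4p_1 − 3p_2)/p_1.
Discretionary income = 422 − 4·5 − 3·3.75 = 390.75; x_1* = 4 + 0.8·390.75/5 = 66.52.
At M' = 759.6: x_1* = 120.536. Change: 120.536 − 66.52 = 54.016.

Δx_1* = 54.016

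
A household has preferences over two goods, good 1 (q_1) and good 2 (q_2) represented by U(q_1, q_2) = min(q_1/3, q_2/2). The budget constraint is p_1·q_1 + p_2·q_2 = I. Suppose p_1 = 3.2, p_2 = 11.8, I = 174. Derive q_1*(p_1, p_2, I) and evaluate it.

With perfect complements, no substitution: consume in ratio q_1:q_2 = 3:2.
Budget: p_1·q_1 + p_2·(2/3)·q_1 = I, so (3·p_1 + 2·p_2)·q_1 = 3·I.
Demand: q_1*(p_1,p_2,I) = 3·I/(3·p_1 + 2·p_2), q_2* = 2·I/(3·p_1 + 2·p_2).
Here 3·3.2 + 2·11.8 = 33.2, giving q_1* = 15.7229.

q_1* = 15.7229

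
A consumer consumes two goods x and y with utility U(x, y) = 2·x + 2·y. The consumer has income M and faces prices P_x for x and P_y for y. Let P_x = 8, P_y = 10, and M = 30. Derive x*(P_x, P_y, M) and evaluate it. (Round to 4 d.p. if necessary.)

Perfect substitutes: compare marginal utility per dollar. 2/P_x vs 2/P_y → 0.25 vs 0.2.
x gives more utility per dollar, so spend all income on x: x* = M/P_x, y* = 0.
Numerically: x* = 3.75, y* = 0.

x* = 3.75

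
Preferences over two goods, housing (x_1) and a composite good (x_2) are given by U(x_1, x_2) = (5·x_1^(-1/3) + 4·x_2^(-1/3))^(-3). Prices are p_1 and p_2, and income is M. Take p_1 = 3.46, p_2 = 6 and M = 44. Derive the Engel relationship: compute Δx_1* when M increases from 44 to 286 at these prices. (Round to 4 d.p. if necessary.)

Δx_1* = 35.491

MRS = MU_x_1/MU_x_2 = (5/4)·(x_2/x_1)^(4/3). Set equal to p_1/p_2.
Solve for the ratio: x_2/x_1 = [(4/5)·p_1/p_2]^(0.75).
Substitute x_2 = (x_2/x_1)·x_1 into the budget: x_1* = M/(p_1 + p_2·(x_2/x_1)).
Numerically x_2/x_1 = 0.559772, so x_1* = 44/(3.46 + 6·0.559772) = 6.4529.
At M' = 286: x_1* = 41.9439. Change: 41.9439 − 6.4529 = 35.491.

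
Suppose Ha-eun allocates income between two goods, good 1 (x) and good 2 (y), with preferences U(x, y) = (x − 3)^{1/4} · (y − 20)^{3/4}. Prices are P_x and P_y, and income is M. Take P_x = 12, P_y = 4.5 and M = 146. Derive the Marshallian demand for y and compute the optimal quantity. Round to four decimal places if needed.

y* = 23.3333

This is Cobb-Douglas in (x−3, y−20): tangency gives 0.25·P_y·(y−20) = 0.75·P_x·(x−3).
After buying the subsistence bundle (3, 20), a share 0.25 of the remaining income goes to x: x* = 3 + 0.25·(M − 3P_x − 20P_y)/P_x.
Discretionary income = 146 − 3·12 − 20·4.5 = 20; y* = 20 + 0.75·20/4.5 = 23.3333.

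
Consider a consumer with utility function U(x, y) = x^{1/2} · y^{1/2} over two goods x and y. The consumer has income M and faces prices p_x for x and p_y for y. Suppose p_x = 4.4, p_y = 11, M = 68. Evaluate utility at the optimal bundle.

V = 4.8872

MU_x/MU_y = (0.5·y)/(0.5·x); tangency sets this equal to p_x/p_y.
Rearranging, p_y·y = p_x·x. Substituting into the budget gives p_x·x·(1 + 1) = M.
Demand: x*(p_x,p_y,M) = 0.5·M/p_x and y* = 0.5·M/p_y.
At p_x=4.4, p_y=11, M=68: x* = 0.5·68/4.4 = 7.7273, y* = 3.0909.
Utility at the optimum: U(7.7273, 3.0909) = 4.8872.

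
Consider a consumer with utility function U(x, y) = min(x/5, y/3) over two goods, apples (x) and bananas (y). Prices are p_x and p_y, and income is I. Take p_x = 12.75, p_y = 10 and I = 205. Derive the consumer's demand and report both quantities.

With perfect complements, no substitution: consume in ratio x:y = 5:3.
Budget: p_x·x + p_y·(3/5)·x = I, so (5·p_x + 3·p_y)·x = 5·I.
Demand: x*(p_x,p_y,I) = 5·I/(5·p_x + 3·p_y), y* = 3·I/(5·p_x + 3·p_y).
Here 5·12.75 + 3·10 = 93.75, giving x* = 10.9333 and y* = 6.56.

x* = 10.9333, y* = 6.56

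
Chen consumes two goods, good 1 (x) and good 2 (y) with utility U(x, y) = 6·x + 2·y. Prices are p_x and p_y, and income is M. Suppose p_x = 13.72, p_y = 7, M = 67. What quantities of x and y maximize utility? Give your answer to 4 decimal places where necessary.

Linear utility — the consumer picks whichever good has higher MU/price: 6/13.72 = 0.4373 vs 2/7 = 0.2857.
x gives more utility per dollar, so spend all income on x: x* = M/p_x, y* = 0.
Numerically: x* = 4.8834, y* = 0.

x* = 4.8834, y* = 0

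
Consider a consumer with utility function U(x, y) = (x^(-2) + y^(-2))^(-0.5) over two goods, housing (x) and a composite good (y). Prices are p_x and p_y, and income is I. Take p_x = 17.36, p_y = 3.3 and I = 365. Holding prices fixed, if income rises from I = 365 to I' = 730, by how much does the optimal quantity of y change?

Δy* = 27.4814

With the ratio pinned down, the budget gives x* = I/(p_x + p_y·(y/x)) and y* = (y/x)·x*.
Numerically y/x = 1.739183, so x* = 365/(17.36 + 3.3·1.739183) = 15.8013 and y* = 1.739183·15.8013 = 27.4814.
At I' = 730: y* = 54.9628. Change: 54.9628 − 27.4814 = 27.4814.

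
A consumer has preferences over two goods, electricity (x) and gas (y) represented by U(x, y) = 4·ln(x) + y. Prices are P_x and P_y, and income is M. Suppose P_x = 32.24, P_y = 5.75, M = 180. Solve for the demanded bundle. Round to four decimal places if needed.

x* = 0.7134, y* = 27.3043

So x*(P_x,P_y) = 4·P_y/P_x, independent of income; and y* = (M − 4·P_y)/P_y.
At the given prices: x* = 4·5.75/32.24 = 0.7134, and y* = 27.3043.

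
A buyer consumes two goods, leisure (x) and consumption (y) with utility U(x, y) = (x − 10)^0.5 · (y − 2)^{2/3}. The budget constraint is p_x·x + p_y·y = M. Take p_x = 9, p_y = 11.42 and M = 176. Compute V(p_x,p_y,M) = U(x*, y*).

V = 3.7348

After buying the subsistence bundle (10, 2), a share 3/7 of the remaining income goes to x: x* = 10 + 3/7·(M − 10p_x − 2p_y)/p_x.
Discretionary income = 176 − 10·9 − 2·11.42 = 63.16; x* = 10 + 3/7·63.16/9 = 13.0076; y* = 2 + 4/7·63.16/11.42 = 5.1604.
Utility at the optimum: U(13.0076, 5.1604) = 3.7348.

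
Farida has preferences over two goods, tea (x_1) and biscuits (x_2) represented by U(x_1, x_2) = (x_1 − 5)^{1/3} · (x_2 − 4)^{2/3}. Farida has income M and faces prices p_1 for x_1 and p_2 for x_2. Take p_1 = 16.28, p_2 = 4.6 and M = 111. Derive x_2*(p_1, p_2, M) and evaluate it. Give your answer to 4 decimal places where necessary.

This is Cobb-Douglas in (x_1−5, x_2−4): tangency gives 1/3·p_2·(x_2−4) = 2/3·p_1·(x_1−5).
After buying the subsistence bundle (5, 4), a share 1/3 of the remaining income goes to x_1: x_1* = 5 + 1/3·(M − 5p_1 − 4p_2)/p_1.
Discretionary income = 111 − 5·16.28 − 4·4.6 = 11.2; x_2* = 4 + 2/3·11.2/4.6 = 5.6232.

x_2* = 5.6232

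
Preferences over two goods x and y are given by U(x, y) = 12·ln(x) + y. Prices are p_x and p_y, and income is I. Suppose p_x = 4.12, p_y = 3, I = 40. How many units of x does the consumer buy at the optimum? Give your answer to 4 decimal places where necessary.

x* = 8.7379

Set MRS = p_x/p_y: (12/x)/1 = p_x/p_y.
So x*(p_x,p_y) = 12·p_y/p_x, independent of income; and y* = (I − 12·p_y)/p_y.
At the given prices: x* = 12·3/4.12 = 8.7379.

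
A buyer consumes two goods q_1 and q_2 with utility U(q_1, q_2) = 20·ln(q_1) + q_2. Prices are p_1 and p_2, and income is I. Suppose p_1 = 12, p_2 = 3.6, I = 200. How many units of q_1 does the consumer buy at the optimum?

q_1* = 6

So q_1*(p_1,p_2) = 20·p_2/p_1, independent of income; and q_2* = (I − 20·p_2)/p_2.
At the given prices: q_1* = 20·3.6/12 = 6.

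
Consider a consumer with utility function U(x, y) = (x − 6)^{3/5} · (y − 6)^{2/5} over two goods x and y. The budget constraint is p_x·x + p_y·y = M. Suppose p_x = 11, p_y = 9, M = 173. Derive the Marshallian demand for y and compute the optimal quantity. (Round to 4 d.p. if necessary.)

y* = 8.3556

MRS = (3/2)·(y−6)/(x−6). Tangency with p_x/p_y gives y−6 = (2/3)·(p_x/p_y)·(x−6).
Substituting into the budget: x* = 6 + 0.6·(M − 6·p_x − 6·p_y)/p_x, and y* = 6 + 0.4·(…)/p_y.
Discretionary income = 173 − 6·11 − 6·9 = 53; y* = 6 + 0.4·53/9 = 8.3556.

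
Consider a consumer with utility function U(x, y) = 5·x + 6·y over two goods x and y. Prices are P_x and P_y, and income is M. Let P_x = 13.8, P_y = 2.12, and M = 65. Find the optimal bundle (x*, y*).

Linear utility — the consumer picks whichever good has higher MU/price: 5/13.8 = 0.3623 vs 6/2.12 = 2.8302.
y gives more utility per dollar, so spend all income on y: y* = M/P_y, x* = 0.
Numerically: x* = 0, y* = 30.6604.

x* = 0, y* = 30.6604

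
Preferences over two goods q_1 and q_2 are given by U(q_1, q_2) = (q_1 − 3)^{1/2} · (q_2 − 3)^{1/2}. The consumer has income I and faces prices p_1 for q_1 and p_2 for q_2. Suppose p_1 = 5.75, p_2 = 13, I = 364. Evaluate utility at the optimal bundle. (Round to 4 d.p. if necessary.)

MRS = (q_2−3)/(q_1−3). Tangency with p_1/p_2 gives q_2−3 = (p_1/p_2)·(q_1−3).
Substituting into the budget: q_1* = 3 + 0.5·(I − 3·p_1 − 3·p_2)/p_1, and q_2* = 3 + 0.5·(…)/p_2.
Discretionary income = 364 − 3·5.75 − 3·13 = 307.75; q_1* = 3 + 0.5·307.75/5.75 = 29.7609; q_2* = 3 + 0.5·307.75/13 = 14.8365.
Utility at the optimum: U(29.7609, 14.8365) = 17.7976.

V = 17.7976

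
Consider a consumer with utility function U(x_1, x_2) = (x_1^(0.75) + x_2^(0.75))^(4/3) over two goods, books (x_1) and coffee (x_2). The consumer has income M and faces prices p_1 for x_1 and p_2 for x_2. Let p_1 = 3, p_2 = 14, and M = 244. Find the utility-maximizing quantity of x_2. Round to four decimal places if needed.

x_2* = 0.1698

MRS = MU_x_1/MU_x_2 = (x_2/x_1)^(0.25). Set equal to p_1/p_2.
Solve for the ratio: x_2/x_1 = [p_1/p_2]^(4).
With the ratio pinned down, the budget gives x_1* = M/(p_1 + p_2·(x_2/x_1)) and x_2* = (x_2/x_1)·x_1*.
Numerically x_2/x_1 = 0.002108, so x_1* = 244/(3 + 14·0.002108) = 80.5408 and x_2* = 0.002108·80.5408 = 0.1698.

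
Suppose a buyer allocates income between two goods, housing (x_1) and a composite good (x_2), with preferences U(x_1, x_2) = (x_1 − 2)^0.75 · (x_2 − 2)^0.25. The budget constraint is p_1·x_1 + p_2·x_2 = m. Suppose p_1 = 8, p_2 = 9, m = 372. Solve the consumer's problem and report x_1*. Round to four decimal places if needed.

MRS = 3·(x_2−2)/(x_1−2). Tangency with p_1/p_2 gives x_2−2 = (1/3)·(p_1/p_2)·(x_1−2).
Substituting into the budget: x_1* = 2 + 0.75·(m − 2·p_1 − 2·p_2)/p_1, and x_2* = 2 + 0.25·(…)/p_2.
Discretionary income = 372 − 2·8 − 2·9 = 338; x_1* = 2 + 0.75·338/8 = 33.6875.

x_1* = 33.6875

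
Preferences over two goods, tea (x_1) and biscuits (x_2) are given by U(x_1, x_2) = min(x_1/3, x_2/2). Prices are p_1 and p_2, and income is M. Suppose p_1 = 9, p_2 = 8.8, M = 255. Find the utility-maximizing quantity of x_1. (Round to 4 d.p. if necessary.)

Leontief preferences: the optimum is at the kink where x_1/3 = x_2/2, i.e. x_2 = (2/3)·x_1.
Budget: p_1·x_1 + p_2·(2/3)·x_1 = M, so (3·p_1 + 2·p_2)·x_1 = 3·M.
Demand: x_1*(p_1,p_2,M) = 3·M/(3·p_1 + 2·p_2), x_2* = 2·M/(3·p_1 + 2·p_2).
Here 3·9 + 2·8.8 = 44.6, giving x_1* = 17.1525.

x_1* = 17.1525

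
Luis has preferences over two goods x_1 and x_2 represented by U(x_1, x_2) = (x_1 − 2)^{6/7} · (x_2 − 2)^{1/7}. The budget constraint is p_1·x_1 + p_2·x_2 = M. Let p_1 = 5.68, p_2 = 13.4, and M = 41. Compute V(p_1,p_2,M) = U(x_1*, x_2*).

V = 0.2935

Let x_1' = x_1−2, x_2' = x_2−2. MRS = 6·x_2'/x_1' = p_1/p_2.
Substituting into the budget: x_1* = 2 + 6/7·(M − 2·p_1 − 2·p_2)/p_1, and x_2* = 2 + 1/7·(…)/p_2.
Discretionary income = 41 − 2·5.68 − 2·13.4 = 2.84; x_1* = 2 + 6/7·2.84/5.68 = 2.4286; x_2* = 2 + 1/7·2.84/13.4 = 2.0303.
Utility at the optimum: U(2.4286, 2.0303) = 0.2935.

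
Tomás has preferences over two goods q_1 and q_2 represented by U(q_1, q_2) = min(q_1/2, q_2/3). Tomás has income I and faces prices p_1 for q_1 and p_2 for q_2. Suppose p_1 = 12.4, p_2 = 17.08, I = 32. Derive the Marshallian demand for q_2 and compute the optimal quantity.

q_2* = 1.2625

With perfect complements, no substitution: consume in ratio q_1:q_2 = 2:3.
Budget: p_1·q_1 + p_2·(3/2)·q_1 = I, so (2·p_1 + 3·p_2)·q_1 = 2·I.
Demand: q_1*(p_1,p_2,I) = 2·I/(2·p_1 + 3·p_2), q_2* = 3·I/(2·p_1 + 3·p_2).
Here 2·12.4 + 3·17.08 = 76.04, giving q_2* = 1.2625.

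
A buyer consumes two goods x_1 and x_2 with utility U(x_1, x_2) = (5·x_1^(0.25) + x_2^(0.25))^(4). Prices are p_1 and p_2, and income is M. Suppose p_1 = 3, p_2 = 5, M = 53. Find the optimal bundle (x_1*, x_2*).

x_1* = 16.0804, x_2* = 0.9518

MU_x_1 ∝ 5·x_1^(-0.75), MU_x_2 ∝ x_2^(-0.75), so MRS = 5·(x_2/x_1)^(0.75) = p_1/p_2.
Hence x_2/x_1 = ((1/5)·p_1/p_2)^(1/(0.75)), i.e. raised to the 4/3 power.
With the ratio pinned down, the budget gives x_1* = M/(p_1 + p_2·(x_2/x_1)) and x_2* = (x_2/x_1)·x_1*.
Numerically x_2/x_1 = 0.059189, so x_1* = 53/(3 + 5·0.059189) = 16.0804 and x_2* = 0.059189·16.0804 = 0.9518.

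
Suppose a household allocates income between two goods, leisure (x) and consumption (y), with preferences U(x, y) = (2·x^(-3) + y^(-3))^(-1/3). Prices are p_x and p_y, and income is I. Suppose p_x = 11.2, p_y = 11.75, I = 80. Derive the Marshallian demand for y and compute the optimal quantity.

y* = 3.1709

MRS = MU_x/MU_y = 2·(y/x)^(4). Set equal to p_x/p_y.
Hence y/x = ((1/2)·p_x/p_y)^(1/(4)), i.e. raised to the 0.25 power.
With the ratio pinned down, the budget gives x* = I/(p_x + p_y·(y/x)) and y* = (y/x)·x*.
Numerically y/x = 0.830879, so x* = 80/(11.2 + 11.75·0.830879) = 3.8163 and y* = 0.830879·3.8163 = 3.1709.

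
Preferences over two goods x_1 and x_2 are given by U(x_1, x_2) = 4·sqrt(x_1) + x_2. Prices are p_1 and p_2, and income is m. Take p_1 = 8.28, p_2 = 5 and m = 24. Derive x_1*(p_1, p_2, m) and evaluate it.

x_1* = 1.4586

MU_x_1 = 2/√x_1, MU_x_2 = 1. Tangency: 2/√x_1 = p_1/p_2.
Solve: √x_1 = 2·p_2/p_1, so x_1*(p_1,p_2) = (2·p_2/p_1)², and x_2* = (m − p_1·x_1*)/p_2.
Plugging in: x_1* = (2·5/8.28)² = 1.4586.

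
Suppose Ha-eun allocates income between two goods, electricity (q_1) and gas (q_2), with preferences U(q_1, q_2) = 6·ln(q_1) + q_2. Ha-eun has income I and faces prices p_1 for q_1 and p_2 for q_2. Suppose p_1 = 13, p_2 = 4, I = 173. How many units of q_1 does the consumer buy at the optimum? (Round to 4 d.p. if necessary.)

q_1* = 1.8462

Set MRS = p_1/p_2: (6/q_1)/1 = p_1/p_2.
So q_1*(p_1,p_2) = 6·p_2/p_1, independent of income; and q_2* = (I − 6·p_2)/p_2.
At the given prices: q_1* = 6·4/13 = 1.8462.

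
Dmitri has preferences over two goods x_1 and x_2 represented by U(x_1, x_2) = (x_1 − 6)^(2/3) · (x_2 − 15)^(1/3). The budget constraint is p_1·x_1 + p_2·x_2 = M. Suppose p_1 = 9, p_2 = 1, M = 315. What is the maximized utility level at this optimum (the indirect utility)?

This is Cobb-Douglas in (x_1−6, x_2−15): tangency gives 2/3·p_2·(x_2−15) = 1/3·p_1·(x_1−6).
After buying the subsistence bundle (6, 15), a share 2/3 of the remaining income goes to x_1: x_1* = 6 + 2/3·(M − 6p_1 − 15p_2)/p_1.
Discretionary income = 315 − 6·9 − 15·1 = 246; x_1* = 6 + 2/3·246/9 = 24.2222; x_2* = 15 + 1/3·246/1 = 97.
Utility at the optimum: U(24.2222, 97) = 30.0842.

V = 30.0842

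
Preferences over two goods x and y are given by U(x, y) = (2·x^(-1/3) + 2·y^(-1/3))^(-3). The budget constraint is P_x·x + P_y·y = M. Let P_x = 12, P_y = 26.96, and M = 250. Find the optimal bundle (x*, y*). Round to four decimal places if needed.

MU_x ∝ 2·x^(-4/3), MU_y ∝ 2·y^(-4/3), so MRS = (y/x)^(4/3) = P_x/P_y.
Solve for the ratio: y/x = [P_x/P_y]^(0.75).
Substitute y = (y/x)·x into the budget: x* = M/(P_x + P_y·(y/x)).
Numerically y/x = 0.544937, so x* = 250/(12 + 26.96·0.544937) = 9.3663 and y* = 0.544937·9.3663 = 5.104.

x* = 9.3663, y* = 5.104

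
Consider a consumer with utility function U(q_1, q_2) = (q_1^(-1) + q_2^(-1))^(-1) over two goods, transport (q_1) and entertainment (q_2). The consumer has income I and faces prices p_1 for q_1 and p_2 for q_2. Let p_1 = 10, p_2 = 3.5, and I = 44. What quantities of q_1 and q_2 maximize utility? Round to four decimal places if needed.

q_1* = 2.7645, q_2* = 4.6729

From the CES first-order condition, (q_2/q_1)^(2) = p_1/p_2.
Hence q_2/q_1 = (p_1/p_2)^(1/(2)), i.e. raised to the 0.5 power.
With the ratio pinned down, the budget gives q_1* = I/(p_1 + p_2·(q_2/q_1)) and q_2* = (q_2/q_1)·q_1*.
Numerically q_2/q_1 = 1.690309, so q_1* = 44/(10 + 3.5·1.690309) = 2.7645 and q_2* = 1.690309·2.7645 = 4.6729.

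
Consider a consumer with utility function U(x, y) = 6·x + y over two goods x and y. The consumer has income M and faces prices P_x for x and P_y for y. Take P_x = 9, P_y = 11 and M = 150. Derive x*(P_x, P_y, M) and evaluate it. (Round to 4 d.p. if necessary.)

x* = 16.6667

Linear utility — the consumer picks whichever good has higher MU/price: 6/9 = 0.6667 vs 1/11 = 0.0909.
x gives more utility per dollar, so spend all income on x: x* = M/P_x, y* = 0.
Numerically: x* = 16.6667, y* = 0.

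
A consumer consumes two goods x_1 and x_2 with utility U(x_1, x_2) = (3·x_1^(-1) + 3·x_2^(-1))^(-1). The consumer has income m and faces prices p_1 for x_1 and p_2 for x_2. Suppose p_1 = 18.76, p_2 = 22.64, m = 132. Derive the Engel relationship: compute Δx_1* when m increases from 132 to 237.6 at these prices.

Δx_1* = 2.6823

MU_x_1 ∝ 3·x_1^(-2), MU_x_2 ∝ 3·x_2^(-2), so MRS = (x_2/x_1)^(2) = p_1/p_2.
Hence x_2/x_1 = (p_1/p_2)^(1/(2)), i.e. raised to the 0.5 power.
Substitute x_2 = (x_2/x_1)·x_1 into the budget: x_1* = m/(p_1 + p_2·(x_2/x_1)).
Numerically x_2/x_1 = 0.910287, so x_1* = 132/(18.76 + 22.64·0.910287) = 3.3529.
At m' = 237.6: x_1* = 6.0352. Change: 6.0352 − 3.3529 = 2.6823.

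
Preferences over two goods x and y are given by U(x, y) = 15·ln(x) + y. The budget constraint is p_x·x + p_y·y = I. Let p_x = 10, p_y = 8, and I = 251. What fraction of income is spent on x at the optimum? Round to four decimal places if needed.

share on x = 0.4781

MU_x = 15/x, MU_y = 1. Tangency: 15/x = p_x/p_y.
So x*(p_x,p_y) = 15·p_y/p_x, independent of income; and y* = (I − 15·p_y)/p_y.
At the given prices: x* = 15·8/10 = 12, and y* = 16.375.
Expenditure on x: 10·12 = 120; share = 0.4781.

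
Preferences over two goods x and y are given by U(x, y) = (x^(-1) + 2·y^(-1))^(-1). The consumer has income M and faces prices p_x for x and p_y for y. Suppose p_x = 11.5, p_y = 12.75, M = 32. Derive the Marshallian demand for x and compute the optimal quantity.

From the CES first-order condition, (1/2)·(y/x)^(2) = p_x/p_y.
Hence y/x = (2·p_x/p_y)^(1/(2)), i.e. raised to the 0.5 power.
With the ratio pinned down, the budget gives x* = M/(p_x + p_y·(y/x)) and y* = (y/x)·x*.
Numerically y/x = 1.343101, so x* = 32/(11.5 + 12.75·1.343101) = 1.1179.

x* = 1.1179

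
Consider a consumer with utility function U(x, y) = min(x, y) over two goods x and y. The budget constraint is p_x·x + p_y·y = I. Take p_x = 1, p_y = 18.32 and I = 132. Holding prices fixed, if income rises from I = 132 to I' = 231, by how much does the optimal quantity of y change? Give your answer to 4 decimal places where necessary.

Δy* = 5.1242

With perfect complements, no substitution: consume in ratio x:y = 1:1.
Budget: p_x·x + p_y·x = I, so (p_x + p_y)·x = I.
Demand: x*(p_x,p_y,I) = I/(p_x + p_y), y* = I/(p_x + p_y).
Here 1 + 18.32 = 19.32, giving y* = 6.8323.
At I' = 231: y* = 11.9565. Change: 11.9565 − 6.8323 = 5.1242.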